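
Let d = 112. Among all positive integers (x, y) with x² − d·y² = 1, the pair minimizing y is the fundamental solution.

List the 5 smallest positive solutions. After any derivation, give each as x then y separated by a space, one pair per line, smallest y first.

[10; 1,1,2,1,1,20] for √112; ℓ=6 ⇒ convergent index 5
i=0: a=10 ⇒ p=10, q=1
…
i=3: a=2 ⇒ p=53, q=5
i=4: a=1 ⇒ p=74, q=7
i=5: a=1 ⇒ p=127, q=12
(x₁, y₁) = (127, 12);  127² − 112·12² = 1 ✓
n=2: (127,12)∘(127,12) = (127·127+112·12·12, 127·12+12·127) = (32257,3048)
n=3: (32257,3048)∘(127,12) = (127·32257+112·12·3048, 127·3048+12·32257) = (8193151,774180)
n=4: (8193151,774180)∘(127,12) = (127·8193151+112·12·774180, 127·774180+12·8193151) = (2081028097,196638672)
n=5: (2081028097,196638672)∘(127,12) = (127·2081028097+112·12·196638672, 127·196638672+12·2081028097) = (528572943487,49945448508)

127 12
32257 3048
8193151 774180
2081028097 196638672
528572943487 49945448508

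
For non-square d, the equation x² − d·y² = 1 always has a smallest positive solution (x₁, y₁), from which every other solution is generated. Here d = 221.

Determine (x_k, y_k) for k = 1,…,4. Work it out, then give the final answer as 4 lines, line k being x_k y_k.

1665 112
5544449 372960
18463013505 1241956688
61481829427201 4135715398080

[14; 1,6,2,6,1,28] for √221; ℓ=6 ⇒ convergent index 5
k=0  a_k=14  p_k/q_k = 14/1
…
k=3  a_k=2  p_k/q_k = 223/15
k=4  a_k=6  p_k/q_k = 1442/97
k=5  a_k=1  p_k/q_k = 1665/112
fundamental: x₁=1665, y₁=112  (since 2772225 − 221·12544 = 1)
k=2:  x_2 = 1665·1665+221·112·112 = 5544449,  y_2 = 1665·112+112·1665 = 372960
k=3:  x_3 = 1665·5544449+221·112·372960 = 18463013505,  y_3 = 1665·372960+112·5544449 = 1241956688
k=4:  x_4 = 1665·18463013505+221·112·1241956688 = 61481829427201,  y_4 = 1665·1241956688+112·18463013505 = 4135715398080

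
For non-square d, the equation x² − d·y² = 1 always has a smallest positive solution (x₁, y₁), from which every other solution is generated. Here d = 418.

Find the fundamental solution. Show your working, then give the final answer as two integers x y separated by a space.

√418 = [20; 2,4,20,4,2,40, …], period ℓ=6 (even) → k=5
step 0: (20, 1)  from 20·(1,0) + (0,1)
step 1: (41, 2)  from 2·(20,1) + (1,0)
step 2: (184, 9)  from 4·(41,2) + (20,1)
step 3: (3721, 182)  from 20·(184,9) + (41,2)
step 4: (15068, 737)  from 4·(3721,182) + (184,9)
step 5: (33857, 1656)  from 2·(15068,737) + (3721,182)
→ (33857, 1656).  Check: 33857²=1146296449, 418·1656²=1146296448, difference 1.

33857 1656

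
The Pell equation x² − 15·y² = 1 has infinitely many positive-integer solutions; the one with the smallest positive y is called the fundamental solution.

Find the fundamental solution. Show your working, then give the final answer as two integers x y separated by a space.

d=15: √d = [3; 1,6] (ℓ=2, even), read p_1/q_1
i=0: a=3 ⇒ p=3, q=1
i=1: a=1 ⇒ p=4, q=1
fundamental: x₁=4, y₁=1  (since 16 − 15·1 = 1)

4 1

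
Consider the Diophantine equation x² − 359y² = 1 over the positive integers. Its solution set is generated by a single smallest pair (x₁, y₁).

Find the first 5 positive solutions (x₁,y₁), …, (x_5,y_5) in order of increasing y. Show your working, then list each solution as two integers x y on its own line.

360 19
259199 13680
186622920 9849581
134368243201 7091684640
96744948481800 5106003091219

√359 → a₀=18, period (1,17,1,36); ℓ=4 even so k=3
i=0: a=18 ⇒ p=18, q=1
i=1: a=1 ⇒ p=19, q=1
i=2: a=17 ⇒ p=341, q=18
i=3: a=1 ⇒ p=360, q=19
(x₁, y₁) = (360, 19);  360² − 359·19² = 1 ✓
(360+19√359)^2 = 259199 + 13680√359
(360+19√359)^3 = 186622920 + 9849581√359
(360+19√359)^4 = 134368243201 + 7091684640√359
(360+19√359)^5 = 96744948481800 + 5106003091219√359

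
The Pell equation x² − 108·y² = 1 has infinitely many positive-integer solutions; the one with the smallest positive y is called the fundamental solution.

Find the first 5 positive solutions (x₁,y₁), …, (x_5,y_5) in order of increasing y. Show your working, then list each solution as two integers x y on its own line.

[10; 2,1,1,4,1,1,2,20] for √108; ℓ=8 ⇒ convergent index 7
a_0=10:  p_0=10·1+0=10,  q_0=10·0+1=1
…
a_2=1:  p_2=1·21+10=31,  q_2=1·2+1=3
a_3=1:  p_3=1·31+21=52,  q_3=1·3+2=5
…
a_6=1:  p_6=1·291+239=530,  q_6=1·28+23=51
a_7=2:  p_7=2·530+291=1351,  q_7=2·51+28=130
fundamental: x₁=1351, y₁=130  (since 1825201 − 108·16900 = 1)
(1351+130√108)^2 = 3650401 + 351260√108
(1351+130√108)^3 = 9863382151 + 949104390√108
(1351+130√108)^4 = 26650854921601 + 2564479710520√108
(1351+130√108)^5 = 72010600134783751 + 6929223228720650√108

1351 130
3650401 351260
9863382151 949104390
26650854921601 2564479710520
72010600134783751 6929223228720650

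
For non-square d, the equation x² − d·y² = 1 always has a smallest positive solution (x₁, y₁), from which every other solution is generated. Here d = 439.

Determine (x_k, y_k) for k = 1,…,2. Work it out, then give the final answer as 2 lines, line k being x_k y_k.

440 21
387199 18480

d=439: √d = [20; 1,19,1,40] (ℓ=4, even), read p_3/q_3
a_0=20:  p_0=20·1+0=20,  q_0=20·0+1=1
…
a_2=19:  p_2=19·21+20=419,  q_2=19·1+1=20
a_3=1:  p_3=1·419+21=440,  q_3=1·20+1=21
(x₁, y₁) = (440, 21);  440² − 439·21² = 1 ✓
(440+21√439)^2 = 387199 + 18480√439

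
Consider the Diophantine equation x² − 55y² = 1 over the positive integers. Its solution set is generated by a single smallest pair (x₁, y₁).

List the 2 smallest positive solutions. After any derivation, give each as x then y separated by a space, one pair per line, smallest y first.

89 12
15841 2136

√55 = [7; 2,2,2,14, …], period ℓ=4 (even) → k=3
a_0=7:  p_0=7·1+0=7,  q_0=7·0+1=1
…
a_2=2:  p_2=2·15+7=37,  q_2=2·2+1=5
a_3=2:  p_3=2·37+15=89,  q_3=2·5+2=12
→ (89, 12).  Check: 89²=7921, 55·12²=7920, difference 1.
n=2: (89,12)∘(89,12) = (89·89+55·12·12, 89·12+12·89) = (15841,2136)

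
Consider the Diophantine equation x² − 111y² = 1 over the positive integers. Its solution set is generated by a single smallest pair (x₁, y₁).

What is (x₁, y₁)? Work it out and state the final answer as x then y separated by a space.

295 28

√111 → a₀=10, period (1,1,6,1,1,20); ℓ=6 even so k=5
step 0: (10, 1)  from 10·(1,0) + (0,1)
step 1: (11, 1)  from 1·(10,1) + (1,0)
step 2: (21, 2)  from 1·(11,1) + (10,1)
step 3: (137, 13)  from 6·(21,2) + (11,1)
step 4: (158, 15)  from 1·(137,13) + (21,2)
step 5: (295, 28)  from 1·(158,15) + (137,13)
(x₁, y₁) = (295, 28);  295² − 111·28² = 1 ✓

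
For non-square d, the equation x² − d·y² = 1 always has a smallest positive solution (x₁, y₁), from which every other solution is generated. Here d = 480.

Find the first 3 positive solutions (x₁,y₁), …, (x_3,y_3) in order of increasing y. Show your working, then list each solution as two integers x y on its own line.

d=480: √d = [21; 1,9,1,42] (ℓ=4, even), read p_3/q_3
step 0: (21, 1)  from 21·(1,0) + (0,1)
step 1: (22, 1)  from 1·(21,1) + (1,0)
step 2: (219, 10)  from 9·(22,1) + (21,1)
step 3: (241, 11)  from 1·(219,10) + (22,1)
(x₁, y₁) = (241, 11);  241² − 480·11² = 1 ✓
k=2:  x_2 = 241·241+480·11·11 = 116161,  y_2 = 241·11+11·241 = 5302
k=3:  x_3 = 241·116161+480·11·5302 = 55989361,  y_3 = 241·5302+11·116161 = 2555553

241 11
116161 5302
55989361 2555553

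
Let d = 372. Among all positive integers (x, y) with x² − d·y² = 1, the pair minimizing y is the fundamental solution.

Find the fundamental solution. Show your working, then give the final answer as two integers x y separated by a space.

√372 = [19; 3,2,12,2,3,38, …], period ℓ=6 (even) → k=5
k=0  a_k=19  p_k/q_k = 19/1
k=1  a_k=3  p_k/q_k = 58/3
k=2  a_k=2  p_k/q_k = 135/7
k=3  a_k=12  p_k/q_k = 1678/87
k=4  a_k=2  p_k/q_k = 3491/181
k=5  a_k=3  p_k/q_k = 12151/630
(x₁, y₁) = (12151, 630);  12151² − 372·630² = 1 ✓

12151 630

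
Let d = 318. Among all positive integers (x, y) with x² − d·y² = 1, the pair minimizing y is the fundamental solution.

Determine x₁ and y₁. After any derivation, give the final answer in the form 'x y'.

√318 → a₀=17, period (1,4,1,34); ℓ=4 even so k=3
k=0  a_k=17  p_k/q_k = 17/1
k=1  a_k=1  p_k/q_k = 18/1
k=2  a_k=4  p_k/q_k = 89/5
k=3  a_k=1  p_k/q_k = 107/6
fundamental: x₁=107, y₁=6  (since 11449 − 318·36 = 1)

107 6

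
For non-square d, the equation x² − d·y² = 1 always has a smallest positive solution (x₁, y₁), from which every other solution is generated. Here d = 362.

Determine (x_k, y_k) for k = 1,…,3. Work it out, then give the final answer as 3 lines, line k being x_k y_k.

723 38
1045457 54948
1511730099 79454770

√362 → a₀=19, period (38); ℓ=1 odd so k=1
k=0  a_k=19  p_k/q_k = 19/1
k=1  a_k=38  p_k/q_k = 723/38
(x₁, y₁) = (723, 38);  723² − 362·38² = 1 ✓
(723+38√362)^2 = 1045457 + 54948√362
(723+38√362)^3 = 1511730099 + 79454770√362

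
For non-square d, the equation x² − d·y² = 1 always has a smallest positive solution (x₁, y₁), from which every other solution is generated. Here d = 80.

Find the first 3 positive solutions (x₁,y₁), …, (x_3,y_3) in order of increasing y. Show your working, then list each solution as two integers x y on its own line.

[8; 1,16] for √80; ℓ=2 ⇒ convergent index 1
i=0: a=8 ⇒ p=8, q=1
i=1: a=1 ⇒ p=9, q=1
(x₁, y₁) = (9, 1);  9² − 80·1² = 1 ✓
(x_2, y_2) = (9·9 + 80·1·1, 9·1 + 1·9) = (161, 18)
(x_3, y_3) = (9·161 + 80·1·18, 9·18 + 1·161) = (2889, 323)

9 1
161 18
2889 323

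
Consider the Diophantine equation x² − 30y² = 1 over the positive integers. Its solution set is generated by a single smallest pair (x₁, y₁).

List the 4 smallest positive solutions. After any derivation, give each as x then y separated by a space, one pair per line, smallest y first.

[5; 2,10] for √30; ℓ=2 ⇒ convergent index 1
k=0  a_k=5  p_k/q_k = 5/1
k=1  a_k=2  p_k/q_k = 11/2
(x₁, y₁) = (11, 2);  11² − 30·2² = 1 ✓
(x_2, y_2) = (11·11 + 30·2·2, 11·2 + 2·11) = (241, 44)
(x_3, y_3) = (11·241 + 30·2·44, 11·44 + 2·241) = (5291, 966)
(x_4, y_4) = (11·5291 + 30·2·966, 11·966 + 2·5291) = (116161, 21208)

11 2
241 44
5291 966
116161 21208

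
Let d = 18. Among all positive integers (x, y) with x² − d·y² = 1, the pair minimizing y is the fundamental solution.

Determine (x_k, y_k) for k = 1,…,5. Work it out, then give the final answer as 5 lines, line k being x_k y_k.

√18 = [4; 4,8, …], period ℓ=2 (even) → k=1
k=0  a_k=4  p_k/q_k = 4/1
k=1  a_k=4  p_k/q_k = 17/4
fundamental: x₁=17, y₁=4  (since 289 − 18·16 = 1)
(x_2, y_2) = (17·17 + 18·4·4, 17·4 + 4·17) = (577, 136)
(x_3, y_3) = (17·577 + 18·4·136, 17·136 + 4·577) = (19601, 4620)
(x_4, y_4) = (17·19601 + 18·4·4620, 17·4620 + 4·19601) = (665857, 156944)
(x_5, y_5) = (17·665857 + 18·4·156944, 17·156944 + 4·665857) = (22619537, 5331476)

17 4
577 136
19601 4620
665857 156944
22619537 5331476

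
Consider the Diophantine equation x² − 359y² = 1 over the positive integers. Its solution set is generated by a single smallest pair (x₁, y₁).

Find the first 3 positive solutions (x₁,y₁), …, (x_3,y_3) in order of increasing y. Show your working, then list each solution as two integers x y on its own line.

360 19
259199 13680
186622920 9849581

√359 → a₀=18, period (1,17,1,36); ℓ=4 even so k=3
k=0  a_k=18  p_k/q_k = 18/1
…
k=2  a_k=17  p_k/q_k = 341/18
k=3  a_k=1  p_k/q_k = 360/19
→ (360, 19).  Check: 360²=129600, 359·19²=129599, difference 1.
n=2: (360,19)∘(360,19) = (360·360+359·19·19, 360·19+19·360) = (259199,13680)
n=3: (259199,13680)∘(360,19) = (360·259199+359·19·13680, 360·13680+19·259199) = (186622920,9849581)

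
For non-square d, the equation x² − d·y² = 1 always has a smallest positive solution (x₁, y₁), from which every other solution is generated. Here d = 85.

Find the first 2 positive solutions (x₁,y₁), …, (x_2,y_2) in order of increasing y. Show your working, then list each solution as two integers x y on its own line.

285769 30996
163327842721 17715391848

d=85: √d = [9; 4,1,1,4,18] (ℓ=5, odd), read p_9/q_9
k=0  a_k=9  p_k/q_k = 9/1
…
k=4  a_k=4  p_k/q_k = 378/41
…
k=6  a_k=4  p_k/q_k = 27926/3029
k=7  a_k=1  p_k/q_k = 34813/3776
k=8  a_k=1  p_k/q_k = 62739/6805
k=9  a_k=4  p_k/q_k = 285769/30996
→ (285769, 30996).  Check: 285769²=81663921361, 85·30996²=81663921360, difference 1.
k=2:  x_2 = 285769·285769+85·30996·30996 = 163327842721,  y_2 = 285769·30996+30996·285769 = 17715391848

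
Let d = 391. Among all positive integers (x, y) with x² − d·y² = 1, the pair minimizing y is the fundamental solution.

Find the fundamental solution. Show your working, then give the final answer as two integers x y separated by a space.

√391 → a₀=19, period (1,3,2,2,1,…,3,1,38); ℓ=16 even so k=15
k=0  a_k=19  p_k/q_k = 19/1
k=1  a_k=1  p_k/q_k = 20/1
k=2  a_k=3  p_k/q_k = 79/4
k=3  a_k=2  p_k/q_k = 178/9
…
k=5  a_k=1  p_k/q_k = 613/31
…
k=7  a_k=2  p_k/q_k = 2709/137
k=8  a_k=19  p_k/q_k = 52519/2656
…
k=11  a_k=1  p_k/q_k = 268013/13554
…
k=14  a_k=3  p_k/q_k = 5678083/287153
k=15  a_k=1  p_k/q_k = 7338680/371133
→ (7338680, 371133).  Check: 7338680²=53856224142400, 391·371133²=53856224142399, difference 1.

7338680 371133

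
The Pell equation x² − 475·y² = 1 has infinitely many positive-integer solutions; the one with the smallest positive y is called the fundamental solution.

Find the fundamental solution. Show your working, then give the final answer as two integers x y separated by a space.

57799 2652

d=475: √d = [21; 1,3,1,6,2,6,1,3,1,42] (ℓ=10, even), read p_9/q_9
step 0: (21, 1)  from 21·(1,0) + (0,1)
step 1: (22, 1)  from 1·(21,1) + (1,0)
…
step 3: (109, 5)  from 1·(87,4) + (22,1)
step 4: (741, 34)  from 6·(109,5) + (87,4)
…
step 6: (10287, 472)  from 6·(1591,73) + (741,34)
step 7: (11878, 545)  from 1·(10287,472) + (1591,73)
step 8: (45921, 2107)  from 3·(11878,545) + (10287,472)
step 9: (57799, 2652)  from 1·(45921,2107) + (11878,545)
(x₁, y₁) = (57799, 2652);  57799² − 475·2652² = 1 ✓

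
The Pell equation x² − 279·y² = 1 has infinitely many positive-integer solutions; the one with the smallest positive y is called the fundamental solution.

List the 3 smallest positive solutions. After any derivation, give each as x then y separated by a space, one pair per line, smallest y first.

[16; 1,2,2,1,2,2,1,32] for √279; ℓ=8 ⇒ convergent index 7
i=0: a=16 ⇒ p=16, q=1
i=1: a=1 ⇒ p=17, q=1
…
i=4: a=1 ⇒ p=167, q=10
…
i=6: a=2 ⇒ p=1069, q=64
i=7: a=1 ⇒ p=1520, q=91
fundamental: x₁=1520, y₁=91  (since 2310400 − 279·8281 = 1)
(x_2, y_2) = (1520·1520 + 279·91·91, 1520·91 + 91·1520) = (4620799, 276640)
(x_3, y_3) = (1520·4620799 + 279·91·276640, 1520·276640 + 91·4620799) = (14047227440, 840985509)

1520 91
4620799 276640
14047227440 840985509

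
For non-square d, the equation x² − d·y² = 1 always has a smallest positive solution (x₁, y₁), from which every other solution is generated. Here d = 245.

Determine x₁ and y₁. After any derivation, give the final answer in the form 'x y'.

51841 3312

√245 → a₀=15, period (1,1,1,7,6,7,1,1,1,30); ℓ=10 even so k=9
k=0  a_k=15  p_k/q_k = 15/1
k=1  a_k=1  p_k/q_k = 16/1
k=2  a_k=1  p_k/q_k = 31/2
…
k=5  a_k=6  p_k/q_k = 2207/141
…
k=8  a_k=1  p_k/q_k = 33825/2161
k=9  a_k=1  p_k/q_k = 51841/3312
(x₁, y₁) = (51841, 3312);  51841² − 245·3312² = 1 ✓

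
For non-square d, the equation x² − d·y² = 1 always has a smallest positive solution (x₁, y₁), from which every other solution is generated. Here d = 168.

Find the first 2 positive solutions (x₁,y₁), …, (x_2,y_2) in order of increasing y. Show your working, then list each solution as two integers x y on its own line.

13 1
337 26

√168 → a₀=12, period (1,24); ℓ=2 even so k=1
step 0: (12, 1)  from 12·(1,0) + (0,1)
step 1: (13, 1)  from 1·(12,1) + (1,0)
(x₁, y₁) = (13, 1);  13² − 168·1² = 1 ✓
(13+1√168)^2 = 337 + 26√168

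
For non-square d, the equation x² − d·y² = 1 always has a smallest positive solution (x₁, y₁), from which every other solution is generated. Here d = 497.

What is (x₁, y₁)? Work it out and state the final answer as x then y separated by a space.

1201887 53912

√497 → a₀=22, period (3,2,2,5,6,5,2,2,3,44); ℓ=10 even so k=9
step 0: (22, 1)  from 22·(1,0) + (0,1)
step 1: (67, 3)  from 3·(22,1) + (1,0)
…
step 5: (12685, 569)  from 6·(2051,92) + (379,17)
…
step 8: (352750, 15823)  from 2·(143637,6443) + (65476,2937)
step 9: (1201887, 53912)  from 3·(352750,15823) + (143637,6443)
→ (1201887, 53912).  Check: 1201887²=1444532360769, 497·53912²=1444532360768, difference 1.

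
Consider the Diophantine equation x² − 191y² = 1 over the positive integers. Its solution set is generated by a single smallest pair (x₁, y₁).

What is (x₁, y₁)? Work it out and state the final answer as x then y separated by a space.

√191 = [13; 1,4,1,1,3,…,4,1,26, …], period ℓ=16 (even) → k=15
k=0  a_k=13  p_k/q_k = 13/1
…
k=4  a_k=1  p_k/q_k = 152/11
k=5  a_k=3  p_k/q_k = 539/39
k=6  a_k=2  p_k/q_k = 1230/89
k=7  a_k=2  p_k/q_k = 2999/217
…
k=10  a_k=2  p_k/q_k = 207083/14984
…
k=12  a_k=1  p_k/q_k = 911765/65973
k=13  a_k=1  p_k/q_k = 1616447/116962
k=14  a_k=4  p_k/q_k = 7377553/533821
k=15  a_k=1  p_k/q_k = 8994000/650783
(x₁, y₁) = (8994000, 650783);  8994000² − 191·650783² = 1 ✓

8994000 650783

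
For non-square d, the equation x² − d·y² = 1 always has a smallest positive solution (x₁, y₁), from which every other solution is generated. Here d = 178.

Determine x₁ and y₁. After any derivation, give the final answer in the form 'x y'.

1601 120

√178 → a₀=13, period (2,1,12,1,2,26); ℓ=6 even so k=5
a_0=13:  p_0=13·1+0=13,  q_0=13·0+1=1
…
a_4=1:  p_4=1·507+40=547,  q_4=1·38+3=41
a_5=2:  p_5=2·547+507=1601,  q_5=2·41+38=120
fundamental: x₁=1601, y₁=120  (since 2563201 − 178·14400 = 1)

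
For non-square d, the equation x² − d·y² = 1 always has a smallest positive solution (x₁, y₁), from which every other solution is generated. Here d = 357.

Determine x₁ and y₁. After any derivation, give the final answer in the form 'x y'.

3401 180

√357 → a₀=18, period (1,8,2,8,1,36); ℓ=6 even so k=5
step 0: (18, 1)  from 18·(1,0) + (0,1)
step 1: (19, 1)  from 1·(18,1) + (1,0)
step 2: (170, 9)  from 8·(19,1) + (18,1)
…
step 4: (3042, 161)  from 8·(359,19) + (170,9)
step 5: (3401, 180)  from 1·(3042,161) + (359,19)
→ (3401, 180).  Check: 3401²=11566801, 357·180²=11566800, difference 1.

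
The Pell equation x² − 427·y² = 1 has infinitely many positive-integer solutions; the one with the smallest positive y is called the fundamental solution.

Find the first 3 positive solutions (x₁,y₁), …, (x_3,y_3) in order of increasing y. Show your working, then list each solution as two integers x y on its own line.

62 3
7687 372
953126 46125

√427 → a₀=20, period (1,1,1,40); ℓ=4 even so k=3
a_0=20:  p_0=20·1+0=20,  q_0=20·0+1=1
…
a_2=1:  p_2=1·21+20=41,  q_2=1·1+1=2
a_3=1:  p_3=1·41+21=62,  q_3=1·2+1=3
fundamental: x₁=62, y₁=3  (since 3844 − 427·9 = 1)
n=2: (62,3)∘(62,3) = (62·62+427·3·3, 62·3+3·62) = (7687,372)
n=3: (7687,372)∘(62,3) = (62·7687+427·3·372, 62·372+3·7687) = (953126,46125)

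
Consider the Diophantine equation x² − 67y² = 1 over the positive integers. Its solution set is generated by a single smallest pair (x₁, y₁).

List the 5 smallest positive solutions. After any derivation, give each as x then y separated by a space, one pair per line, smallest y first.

48842 5967
4771081927 582880428
466058366908226 56938091722785
45526445508292066657 5561940551265649512
4447205302565943872414162 543312600752895615207423

d=67: √d = [8; 5,2,1,1,7,1,1,2,5,16] (ℓ=10, even), read p_9/q_9
step 0: (8, 1)  from 8·(1,0) + (0,1)
…
step 3: (131, 16)  from 1·(90,11) + (41,5)
step 4: (221, 27)  from 1·(131,16) + (90,11)
step 5: (1678, 205)  from 7·(221,27) + (131,16)
step 6: (1899, 232)  from 1·(1678,205) + (221,27)
…
step 8: (9053, 1106)  from 2·(3577,437) + (1899,232)
step 9: (48842, 5967)  from 5·(9053,1106) + (3577,437)
→ (48842, 5967).  Check: 48842²=2385540964, 67·5967²=2385540963, difference 1.
n=2: (48842,5967)∘(48842,5967) = (48842·48842+67·5967·5967, 48842·5967+5967·48842) = (4771081927,582880428)
n=3: (4771081927,582880428)∘(48842,5967) = (48842·4771081927+67·5967·582880428, 48842·582880428+5967·4771081927) = (466058366908226,56938091722785)
n=4: (466058366908226,56938091722785)∘(48842,5967) = (48842·466058366908226+67·5967·56938091722785, 48842·56938091722785+5967·466058366908226) = (45526445508292066657,5561940551265649512)
n=5: (45526445508292066657,5561940551265649512)∘(48842,5967) = (48842·45526445508292066657+67·5967·5561940551265649512, 48842·5561940551265649512+5967·45526445508292066657) = (4447205302565943872414162,543312600752895615207423)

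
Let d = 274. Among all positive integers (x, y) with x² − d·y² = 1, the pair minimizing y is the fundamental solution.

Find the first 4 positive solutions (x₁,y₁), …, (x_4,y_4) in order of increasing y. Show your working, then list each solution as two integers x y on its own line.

3959299 239190
31352097142801 1894049455620
248264653730785753699 14998216231173381570
1965907990503261255572251201 118764845051735182903983240

[16; 1,1,4,4,1,1,32] for √274; ℓ=7 ⇒ convergent index 13
i=0: a=16 ⇒ p=16, q=1
…
i=2: a=1 ⇒ p=33, q=2
…
i=6: a=1 ⇒ p=1407, q=85
…
i=12: a=1 ⇒ p=2189276, q=132259
i=13: a=1 ⇒ p=3959299, q=239190
(x₁, y₁) = (3959299, 239190);  3959299² − 274·239190² = 1 ✓
(x_2, y_2) = (3959299·3959299 + 274·239190·239190, 3959299·239190 + 239190·3959299) = (31352097142801, 1894049455620)
(x_3, y_3) = (3959299·31352097142801 + 274·239190·1894049455620, 3959299·1894049455620 + 239190·31352097142801) = (248264653730785753699, 14998216231173381570)
(x_4, y_4) = (3959299·248264653730785753699 + 274·239190·14998216231173381570, 3959299·14998216231173381570 + 239190·248264653730785753699) = (1965907990503261255572251201, 118764845051735182903983240)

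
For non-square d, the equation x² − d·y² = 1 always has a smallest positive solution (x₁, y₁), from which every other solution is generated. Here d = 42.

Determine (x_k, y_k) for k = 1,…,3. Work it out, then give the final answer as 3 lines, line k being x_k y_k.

[6; 2,12] for √42; ℓ=2 ⇒ convergent index 1
i=0: a=6 ⇒ p=6, q=1
i=1: a=2 ⇒ p=13, q=2
(x₁, y₁) = (13, 2);  13² − 42·2² = 1 ✓
k=2:  x_2 = 13·13+42·2·2 = 337,  y_2 = 13·2+2·13 = 52
k=3:  x_3 = 13·337+42·2·52 = 8749,  y_3 = 13·52+2·337 = 1350

13 2
337 52
8749 1350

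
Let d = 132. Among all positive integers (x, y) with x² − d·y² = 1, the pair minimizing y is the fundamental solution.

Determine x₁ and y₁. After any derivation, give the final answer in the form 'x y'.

23 2

d=132: √d = [11; 2,22] (ℓ=2, even), read p_1/q_1
step 0: (11, 1)  from 11·(1,0) + (0,1)
step 1: (23, 2)  from 2·(11,1) + (1,0)
(x₁, y₁) = (23, 2);  23² − 132·2² = 1 ✓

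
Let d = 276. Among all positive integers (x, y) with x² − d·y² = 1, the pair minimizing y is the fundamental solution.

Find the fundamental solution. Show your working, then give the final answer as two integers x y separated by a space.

[16; 1,1,1,1,2,2,2,1,1,1,1,32] for √276; ℓ=12 ⇒ convergent index 11
a_0=16:  p_0=16·1+0=16,  q_0=16·0+1=1
…
a_4=1:  p_4=1·50+33=83,  q_4=1·3+2=5
a_5=2:  p_5=2·83+50=216,  q_5=2·5+3=13
…
a_7=2:  p_7=2·515+216=1246,  q_7=2·31+13=75
a_8=1:  p_8=1·1246+515=1761,  q_8=1·75+31=106
…
a_10=1:  p_10=1·3007+1761=4768,  q_10=1·181+106=287
a_11=1:  p_11=1·4768+3007=7775,  q_11=1·287+181=468
→ (7775, 468).  Check: 7775²=60450625, 276·468²=60450624, difference 1.

7775 468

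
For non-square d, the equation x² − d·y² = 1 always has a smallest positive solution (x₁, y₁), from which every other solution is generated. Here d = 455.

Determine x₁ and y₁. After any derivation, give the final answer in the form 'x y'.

64 3

d=455: √d = [21; 3,42] (ℓ=2, even), read p_1/q_1
i=0: a=21 ⇒ p=21, q=1
i=1: a=3 ⇒ p=64, q=3
→ (64, 3).  Check: 64²=4096, 455·3²=4095, difference 1.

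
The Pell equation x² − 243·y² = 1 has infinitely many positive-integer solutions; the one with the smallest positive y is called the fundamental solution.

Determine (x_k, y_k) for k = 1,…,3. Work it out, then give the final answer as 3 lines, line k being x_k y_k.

√243 → a₀=15, period (1,1,2,3,15,3,2,1,1,30); ℓ=10 even so k=9
k=0  a_k=15  p_k/q_k = 15/1
k=1  a_k=1  p_k/q_k = 16/1
…
k=3  a_k=2  p_k/q_k = 78/5
…
k=6  a_k=3  p_k/q_k = 12424/797
k=7  a_k=2  p_k/q_k = 28901/1854
k=8  a_k=1  p_k/q_k = 41325/2651
k=9  a_k=1  p_k/q_k = 70226/4505
fundamental: x₁=70226, y₁=4505  (since 4931691076 − 243·20295025 = 1)
k=2:  x_2 = 70226·70226+243·4505·4505 = 9863382151,  y_2 = 70226·4505+4505·70226 = 632736260
k=3:  x_3 = 70226·9863382151+243·4505·632736260 = 1385331749802026,  y_3 = 70226·632736260+4505·9863382151 = 88869073185015

70226 4505
9863382151 632736260
1385331749802026 88869073185015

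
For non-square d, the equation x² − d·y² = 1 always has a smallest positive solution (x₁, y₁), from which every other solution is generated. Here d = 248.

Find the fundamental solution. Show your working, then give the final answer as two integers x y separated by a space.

63 4

√248 = [15; 1,2,1,30, …], period ℓ=4 (even) → k=3
a_0=15:  p_0=15·1+0=15,  q_0=15·0+1=1
…
a_2=2:  p_2=2·16+15=47,  q_2=2·1+1=3
a_3=1:  p_3=1·47+16=63,  q_3=1·3+1=4
→ (63, 4).  Check: 63²=3969, 248·4²=3968, difference 1.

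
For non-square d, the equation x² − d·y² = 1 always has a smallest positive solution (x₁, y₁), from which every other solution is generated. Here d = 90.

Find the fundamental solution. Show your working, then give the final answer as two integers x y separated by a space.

[9; 2,18] for √90; ℓ=2 ⇒ convergent index 1
a_0=9:  p_0=9·1+0=9,  q_0=9·0+1=1
a_1=2:  p_1=2·9+1=19,  q_1=2·1+0=2
→ (19, 2).  Check: 19²=361, 90·2²=360, difference 1.

19 2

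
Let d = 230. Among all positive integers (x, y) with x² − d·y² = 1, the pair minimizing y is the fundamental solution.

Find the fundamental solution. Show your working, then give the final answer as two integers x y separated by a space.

91 6

[15; 6,30] for √230; ℓ=2 ⇒ convergent index 1
i=0: a=15 ⇒ p=15, q=1
i=1: a=6 ⇒ p=91, q=6
(x₁, y₁) = (91, 6);  91² − 230·6² = 1 ✓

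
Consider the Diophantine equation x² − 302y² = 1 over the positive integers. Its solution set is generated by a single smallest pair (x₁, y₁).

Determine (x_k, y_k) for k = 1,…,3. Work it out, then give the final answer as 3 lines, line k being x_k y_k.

4276623 246092
36579008568257 2104885414632
312869258720405635599 18003602753159249380

[17; 2,1,1,1,4,…,1,2,34] for √302; ℓ=16 ⇒ convergent index 15
i=0: a=17 ⇒ p=17, q=1
…
i=5: a=4 ⇒ p=643, q=37
…
i=9: a=1 ⇒ p=36581, q=2105
i=10: a=2 ⇒ p=107675, q=6196
i=11: a=4 ⇒ p=467281, q=26889
…
i=14: a=1 ⇒ p=1617193, q=93059
i=15: a=2 ⇒ p=4276623, q=246092
fundamental: x₁=4276623, y₁=246092  (since 18289504284129 − 302·60561272464 = 1)
n=2: (4276623,246092)∘(4276623,246092) = (4276623·4276623+302·246092·246092, 4276623·246092+246092·4276623) = (36579008568257,2104885414632)
n=3: (36579008568257,2104885414632)∘(4276623,246092) = (4276623·36579008568257+302·246092·2104885414632, 4276623·2104885414632+246092·36579008568257) = (312869258720405635599,18003602753159249380)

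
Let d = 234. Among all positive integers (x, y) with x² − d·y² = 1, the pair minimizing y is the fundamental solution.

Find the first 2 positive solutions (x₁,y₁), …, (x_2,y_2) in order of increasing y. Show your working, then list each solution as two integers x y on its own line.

5201 340
54100801 3536680

d=234: √d = [15; 3,2,1,2,1,2,3,30] (ℓ=8, even), read p_7/q_7
step 0: (15, 1)  from 15·(1,0) + (0,1)
step 1: (46, 3)  from 3·(15,1) + (1,0)
step 2: (107, 7)  from 2·(46,3) + (15,1)
step 3: (153, 10)  from 1·(107,7) + (46,3)
step 4: (413, 27)  from 2·(153,10) + (107,7)
…
step 6: (1545, 101)  from 2·(566,37) + (413,27)
step 7: (5201, 340)  from 3·(1545,101) + (566,37)
fundamental: x₁=5201, y₁=340  (since 27050401 − 234·115600 = 1)
k=2:  x_2 = 5201·5201+234·340·340 = 54100801,  y_2 = 5201·340+340·5201 = 3536680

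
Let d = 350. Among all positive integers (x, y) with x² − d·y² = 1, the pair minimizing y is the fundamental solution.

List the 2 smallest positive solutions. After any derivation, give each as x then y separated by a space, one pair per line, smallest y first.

√350 = [18; 1,2,2,2,1,36, …], period ℓ=6 (even) → k=5
i=0: a=18 ⇒ p=18, q=1
…
i=2: a=2 ⇒ p=56, q=3
…
i=4: a=2 ⇒ p=318, q=17
i=5: a=1 ⇒ p=449, q=24
(x₁, y₁) = (449, 24);  449² − 350·24² = 1 ✓
(449+24√350)^2 = 403201 + 21552√350

449 24
403201 21552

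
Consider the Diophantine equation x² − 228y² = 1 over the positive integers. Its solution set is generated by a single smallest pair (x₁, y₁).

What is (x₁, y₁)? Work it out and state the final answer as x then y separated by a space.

[15; 10,30] for √228; ℓ=2 ⇒ convergent index 1
a_0=15:  p_0=15·1+0=15,  q_0=15·0+1=1
a_1=10:  p_1=10·15+1=151,  q_1=10·1+0=10
→ (151, 10).  Check: 151²=22801, 228·10²=22800, difference 1.

151 10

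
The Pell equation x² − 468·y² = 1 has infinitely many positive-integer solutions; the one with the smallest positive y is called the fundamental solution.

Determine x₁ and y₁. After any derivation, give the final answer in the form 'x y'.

649 30

√468 → a₀=21, period (1,1,1,2,1,1,1,42); ℓ=8 even so k=7
k=0  a_k=21  p_k/q_k = 21/1
k=1  a_k=1  p_k/q_k = 22/1
…
k=6  a_k=1  p_k/q_k = 411/19
k=7  a_k=1  p_k/q_k = 649/30
fundamental: x₁=649, y₁=30  (since 421201 − 468·900 = 1)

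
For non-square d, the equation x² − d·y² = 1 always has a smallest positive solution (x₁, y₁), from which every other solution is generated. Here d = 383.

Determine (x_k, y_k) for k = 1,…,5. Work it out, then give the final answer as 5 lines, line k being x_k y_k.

18768 959
704475647 35997024
26443197867024 1351184291905
992571874432137217 50718053544949056
37257177852241504710288 1903752856512023474111

[19; 1,1,3,19,3,1,1,38] for √383; ℓ=8 ⇒ convergent index 7
k=0  a_k=19  p_k/q_k = 19/1
k=1  a_k=1  p_k/q_k = 20/1
…
k=3  a_k=3  p_k/q_k = 137/7
…
k=6  a_k=1  p_k/q_k = 10705/547
k=7  a_k=1  p_k/q_k = 18768/959
fundamental: x₁=18768, y₁=959  (since 352237824 − 383·919681 = 1)
k=2:  x_2 = 18768·18768+383·959·959 = 704475647,  y_2 = 18768·959+959·18768 = 35997024
k=3:  x_3 = 18768·704475647+383·959·35997024 = 26443197867024,  y_3 = 18768·35997024+959·704475647 = 1351184291905
k=4:  x_4 = 18768·26443197867024+383·959·1351184291905 = 992571874432137217,  y_4 = 18768·1351184291905+959·26443197867024 = 50718053544949056
k=5:  x_5 = 18768·992571874432137217+383·959·50718053544949056 = 37257177852241504710288,  y_5 = 18768·50718053544949056+959·992571874432137217 = 1903752856512023474111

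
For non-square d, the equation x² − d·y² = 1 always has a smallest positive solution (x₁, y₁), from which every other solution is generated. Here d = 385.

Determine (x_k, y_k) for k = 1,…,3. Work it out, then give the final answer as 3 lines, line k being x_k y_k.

√385 = [19; 1,1,1,1,1,…,1,1,38, …], period ℓ=16 (even) → k=15
k=0  a_k=19  p_k/q_k = 19/1
…
k=2  a_k=1  p_k/q_k = 39/2
…
k=6  a_k=3  p_k/q_k = 569/29
…
k=9  a_k=1  p_k/q_k = 2747/140
k=10  a_k=3  p_k/q_k = 10262/523
…
k=14  a_k=1  p_k/q_k = 59551/3035
k=15  a_k=1  p_k/q_k = 95831/4884
→ (95831, 4884).  Check: 95831²=9183580561, 385·4884²=9183580560, difference 1.
(95831+4884√385)^2 = 18367161121 + 936077208√385
(95831+4884√385)^3 = 3520286834677271 + 179410429834812√385

95831 4884
18367161121 936077208
3520286834677271 179410429834812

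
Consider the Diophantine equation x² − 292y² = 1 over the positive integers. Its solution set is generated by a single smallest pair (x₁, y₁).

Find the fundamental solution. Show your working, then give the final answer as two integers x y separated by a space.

2281249 133500

√292 = [17; 11,2,1,3,8,3,1,2,11,34, …], period ℓ=10 (even) → k=9
step 0: (17, 1)  from 17·(1,0) + (0,1)
step 1: (188, 11)  from 11·(17,1) + (1,0)
step 2: (393, 23)  from 2·(188,11) + (17,1)
step 3: (581, 34)  from 1·(393,23) + (188,11)
step 4: (2136, 125)  from 3·(581,34) + (393,23)
step 5: (17669, 1034)  from 8·(2136,125) + (581,34)
step 6: (55143, 3227)  from 3·(17669,1034) + (2136,125)
step 7: (72812, 4261)  from 1·(55143,3227) + (17669,1034)
step 8: (200767, 11749)  from 2·(72812,4261) + (55143,3227)
step 9: (2281249, 133500)  from 11·(200767,11749) + (72812,4261)
(x₁, y₁) = (2281249, 133500);  2281249² − 292·133500² = 1 ✓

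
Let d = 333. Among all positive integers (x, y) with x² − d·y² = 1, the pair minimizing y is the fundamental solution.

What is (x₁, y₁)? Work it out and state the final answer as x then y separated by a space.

73 4

[18; 4,36] for √333; ℓ=2 ⇒ convergent index 1
step 0: (18, 1)  from 18·(1,0) + (0,1)
step 1: (73, 4)  from 4·(18,1) + (1,0)
→ (73, 4).  Check: 73²=5329, 333·4²=5328, difference 1.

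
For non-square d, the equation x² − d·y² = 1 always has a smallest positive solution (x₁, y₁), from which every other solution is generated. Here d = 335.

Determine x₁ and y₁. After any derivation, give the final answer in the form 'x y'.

604 33

[18; 3,3,3,36] for √335; ℓ=4 ⇒ convergent index 3
a_0=18:  p_0=18·1+0=18,  q_0=18·0+1=1
…
a_2=3:  p_2=3·55+18=183,  q_2=3·3+1=10
a_3=3:  p_3=3·183+55=604,  q_3=3·10+3=33
→ (604, 33).  Check: 604²=364816, 335·33²=364815, difference 1.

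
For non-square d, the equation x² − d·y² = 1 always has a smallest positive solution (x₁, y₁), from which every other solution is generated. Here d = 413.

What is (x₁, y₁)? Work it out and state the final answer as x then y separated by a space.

113399 5580

√413 → a₀=20, period (3,9,1,4,1,9,3,40); ℓ=8 even so k=7
i=0: a=20 ⇒ p=20, q=1
i=1: a=3 ⇒ p=61, q=3
i=2: a=9 ⇒ p=569, q=28
i=3: a=1 ⇒ p=630, q=31
…
i=5: a=1 ⇒ p=3719, q=183
i=6: a=9 ⇒ p=36560, q=1799
i=7: a=3 ⇒ p=113399, q=5580
fundamental: x₁=113399, y₁=5580  (since 12859333201 − 413·31136400 = 1)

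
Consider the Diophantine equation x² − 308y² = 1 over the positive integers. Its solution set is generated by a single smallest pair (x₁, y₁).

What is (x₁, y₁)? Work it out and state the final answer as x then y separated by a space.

351 20

√308 = [17; 1,1,4,1,1,34, …], period ℓ=6 (even) → k=5
a_0=17:  p_0=17·1+0=17,  q_0=17·0+1=1
…
a_4=1:  p_4=1·158+35=193,  q_4=1·9+2=11
a_5=1:  p_5=1·193+158=351,  q_5=1·11+9=20
(x₁, y₁) = (351, 20);  351² − 308·20² = 1 ✓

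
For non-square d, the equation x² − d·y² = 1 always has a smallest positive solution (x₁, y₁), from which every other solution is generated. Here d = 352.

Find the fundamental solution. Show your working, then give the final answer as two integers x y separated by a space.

√352 = [18; 1,3,5,9,5,3,1,36, …], period ℓ=8 (even) → k=7
i=0: a=18 ⇒ p=18, q=1
…
i=3: a=5 ⇒ p=394, q=21
i=4: a=9 ⇒ p=3621, q=193
i=5: a=5 ⇒ p=18499, q=986
i=6: a=3 ⇒ p=59118, q=3151
i=7: a=1 ⇒ p=77617, q=4137
fundamental: x₁=77617, y₁=4137  (since 6024398689 − 352·17114769 = 1)

77617 4137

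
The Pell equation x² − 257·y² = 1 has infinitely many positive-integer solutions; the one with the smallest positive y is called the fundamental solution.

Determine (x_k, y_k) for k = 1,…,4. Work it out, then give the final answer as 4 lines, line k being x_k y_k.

513 32
526337 32832
540021249 33685600
554061275137 34561392768

√257 = [16; 32, …], period ℓ=1 (odd) → k=1
step 0: (16, 1)  from 16·(1,0) + (0,1)
step 1: (513, 32)  from 32·(16,1) + (1,0)
fundamental: x₁=513, y₁=32  (since 263169 − 257·1024 = 1)
(513+32√257)^2 = 526337 + 32832√257
(513+32√257)^3 = 540021249 + 33685600√257
(513+32√257)^4 = 554061275137 + 34561392768√257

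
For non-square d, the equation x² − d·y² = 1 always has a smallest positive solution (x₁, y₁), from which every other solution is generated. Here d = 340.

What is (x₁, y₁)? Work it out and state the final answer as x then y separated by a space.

285769 15498

√340 = [18; 2,3,1,1,1,…,3,2,36, …], period ℓ=14 (even) → k=13
k=0  a_k=18  p_k/q_k = 18/1
…
k=2  a_k=3  p_k/q_k = 129/7
…
k=4  a_k=1  p_k/q_k = 295/16
…
k=6  a_k=1  p_k/q_k = 756/41
k=7  a_k=8  p_k/q_k = 6509/353
k=8  a_k=1  p_k/q_k = 7265/394
k=9  a_k=1  p_k/q_k = 13774/747
k=10  a_k=1  p_k/q_k = 21039/1141
k=11  a_k=1  p_k/q_k = 34813/1888
k=12  a_k=3  p_k/q_k = 125478/6805
k=13  a_k=2  p_k/q_k = 285769/15498
→ (285769, 15498).  Check: 285769²=81663921361, 340·15498²=81663921360, difference 1.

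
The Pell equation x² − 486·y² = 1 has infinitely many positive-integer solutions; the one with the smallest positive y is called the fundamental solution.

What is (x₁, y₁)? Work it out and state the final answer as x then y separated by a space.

485 22

√486 → a₀=22, period (22,44); ℓ=2 even so k=1
a_0=22:  p_0=22·1+0=22,  q_0=22·0+1=1
a_1=22:  p_1=22·22+1=485,  q_1=22·1+0=22
(x₁, y₁) = (485, 22);  485² − 486·22² = 1 ✓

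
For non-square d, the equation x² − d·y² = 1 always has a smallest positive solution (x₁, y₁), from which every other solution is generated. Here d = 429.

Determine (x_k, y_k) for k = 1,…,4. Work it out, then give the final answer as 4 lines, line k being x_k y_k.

1524095 73584
4645731138049 224298012960
14161071197688057215 683702960124468816
43165635614076113391052801 2084056526021580302230080

√429 → a₀=20, period (1,2,2,9,1,12,1,9,2,2,1,40); ℓ=12 even so k=11
k=0  a_k=20  p_k/q_k = 20/1
k=1  a_k=1  p_k/q_k = 21/1
k=2  a_k=2  p_k/q_k = 62/3
k=3  a_k=2  p_k/q_k = 145/7
k=4  a_k=9  p_k/q_k = 1367/66
k=5  a_k=1  p_k/q_k = 1512/73
…
k=7  a_k=1  p_k/q_k = 21023/1015
…
k=10  a_k=2  p_k/q_k = 1085636/52415
k=11  a_k=1  p_k/q_k = 1524095/73584
→ (1524095, 73584).  Check: 1524095²=2322865569025, 429·73584²=2322865569024, difference 1.
n=2: (1524095,73584)∘(1524095,73584) = (1524095·1524095+429·73584·73584, 1524095·73584+73584·1524095) = (4645731138049,224298012960)
n=3: (4645731138049,224298012960)∘(1524095,73584) = (1524095·4645731138049+429·73584·224298012960, 1524095·224298012960+73584·4645731138049) = (14161071197688057215,683702960124468816)
n=4: (14161071197688057215,683702960124468816)∘(1524095,73584) = (1524095·14161071197688057215+429·73584·683702960124468816, 1524095·683702960124468816+73584·14161071197688057215) = (43165635614076113391052801,2084056526021580302230080)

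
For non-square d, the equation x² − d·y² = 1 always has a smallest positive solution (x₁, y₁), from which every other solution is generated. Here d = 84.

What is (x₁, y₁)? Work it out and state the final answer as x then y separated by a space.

[9; 6,18] for √84; ℓ=2 ⇒ convergent index 1
a_0=9:  p_0=9·1+0=9,  q_0=9·0+1=1
a_1=6:  p_1=6·9+1=55,  q_1=6·1+0=6
fundamental: x₁=55, y₁=6  (since 3025 − 84·36 = 1)

55 6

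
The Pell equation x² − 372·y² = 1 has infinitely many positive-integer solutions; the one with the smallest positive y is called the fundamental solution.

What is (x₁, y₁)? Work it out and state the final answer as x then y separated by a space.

12151 630

√372 = [19; 3,2,12,2,3,38, …], period ℓ=6 (even) → k=5
a_0=19:  p_0=19·1+0=19,  q_0=19·0+1=1
…
a_4=2:  p_4=2·1678+135=3491,  q_4=2·87+7=181
a_5=3:  p_5=3·3491+1678=12151,  q_5=3·181+87=630
→ (12151, 630).  Check: 12151²=147646801, 372·630²=147646800, difference 1.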